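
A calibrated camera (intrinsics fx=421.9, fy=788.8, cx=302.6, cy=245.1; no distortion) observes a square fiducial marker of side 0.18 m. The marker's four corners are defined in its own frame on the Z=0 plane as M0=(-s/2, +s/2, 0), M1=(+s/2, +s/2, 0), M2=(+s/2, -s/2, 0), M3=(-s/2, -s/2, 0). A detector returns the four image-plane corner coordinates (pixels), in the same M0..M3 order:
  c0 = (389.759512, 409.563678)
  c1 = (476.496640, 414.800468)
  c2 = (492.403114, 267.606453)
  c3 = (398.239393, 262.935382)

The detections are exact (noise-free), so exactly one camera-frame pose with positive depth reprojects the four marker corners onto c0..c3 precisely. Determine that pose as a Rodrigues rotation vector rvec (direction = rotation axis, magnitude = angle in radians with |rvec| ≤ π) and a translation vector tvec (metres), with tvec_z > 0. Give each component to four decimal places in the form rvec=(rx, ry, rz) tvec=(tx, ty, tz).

rvec=(0.3928, 0.0358, 0.0196) tvec=(0.2741, 0.1039, 0.8488)

Intrinsics K: fx=421.9, fy=788.8, cx=302.6, cy=245.1
Marker side s = 0.18 m; corners in marker frame (Z=0):
  M0 = (-0.0900, +0.0900, 0)
  M1 = (+0.0900, +0.0900, 0)
  M2 = (+0.0900, -0.0900, 0)
  M3 = (-0.0900, -0.0900, 0)
Detected image corners:
  c0 = (389.759512, 409.563678) px
  c1 = (476.496640, 414.800468) px
  c2 = (492.403114, 267.606453) px
  c3 = (398.239393, 262.935382) px
Planar DLT: solve 8×8 A·h = b for H (H[2,2]=1):
  H  [+485.58535 +130.51232 +438.82808]
  H  [+15.18546 +969.00597 +341.70131]
  H  [-0.03661 +0.45121 +1.00000]
B = K⁻¹H; ‖b₁‖=1.178173, ‖b₂‖=1.178173; λ = 2/(‖b₁‖+‖b₂‖) = 0.848772, sign → tz>0 ⇒ λ=+0.848772
r₁ = λ·B[:,0] = (+0.99918,+0.02599,-0.03107); r₂ = λ·B[:,1] = (-0.01212,+0.92368,+0.38298)
r₃ = r₁×r₂ = (+0.03866,-0.38229,+0.92323); SVD([r₁ r₂ r₃]) → R = UVᵀ:
  R  [+0.99918 -0.01212 +0.03866]
  R  [+0.02599 +0.92368 -0.38229]
  R  [-0.03107 +0.38298 +0.92323]
t = (+0.27406, +0.10395, +0.84877) m
tr R = 2.846092; θ = arccos((tr R − 1)/2) = 0.394871 rad = 22.624°
axis k = ((R−Rᵀ)₃₂, (R−Rᵀ)₁₃, (R−Rᵀ)₂₁) / (2 sinθ) = (+0.994652, +0.090629, +0.049541)
rvec = θ·k = (+0.392760, +0.035787, +0.019562)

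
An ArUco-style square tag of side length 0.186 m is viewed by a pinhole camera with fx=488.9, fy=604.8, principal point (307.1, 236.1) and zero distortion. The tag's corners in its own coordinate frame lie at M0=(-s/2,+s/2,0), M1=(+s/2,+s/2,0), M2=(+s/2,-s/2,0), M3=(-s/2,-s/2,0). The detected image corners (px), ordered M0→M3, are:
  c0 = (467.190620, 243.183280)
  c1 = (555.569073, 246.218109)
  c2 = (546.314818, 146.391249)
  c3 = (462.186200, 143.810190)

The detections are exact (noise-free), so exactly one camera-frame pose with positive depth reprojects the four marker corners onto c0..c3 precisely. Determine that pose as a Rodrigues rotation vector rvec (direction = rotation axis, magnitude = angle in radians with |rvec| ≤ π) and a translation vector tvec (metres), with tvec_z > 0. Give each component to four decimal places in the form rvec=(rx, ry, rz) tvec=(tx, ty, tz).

rvec=(-0.2839, 0.0141, 0.0301) tvec=(0.4357, -0.0745, 1.0622)

Intrinsics K: fx=488.9, fy=604.8, cx=307.1, cy=236.1
Marker side s = 0.186 m; corners in marker frame (Z=0):
  M0 = (-0.0930, +0.0930, 0)
  M1 = (+0.0930, +0.0930, 0)
  M2 = (+0.0930, -0.0930, 0)
  M3 = (-0.0930, -0.0930, 0)
Detected image corners:
  c0 = (467.190620, 243.183280) px
  c1 = (555.569073, 246.218109) px
  c2 = (546.314818, 146.391249) px
  c3 = (462.186200, 143.810190) px
Planar DLT: solve 8×8 A·h = b for H (H[2,2]=1):
  H  [+454.78243 -95.49236 +507.65938]
  H  [+11.74043 +484.12750 +193.67815]
  H  [-0.01707 -0.26349 +1.00000]
B = K⁻¹H; ‖b₁‖=0.941451, ‖b₂‖=0.941451; λ = 2/(‖b₁‖+‖b₂‖) = 1.062190, sign → tz>0 ⇒ λ=+1.062190
r₁ = λ·B[:,0] = (+0.99945,+0.02770,-0.01813); r₂ = λ·B[:,1] = (-0.03167,+0.95951,-0.27988)
r₃ = r₁×r₂ = (+0.00964,+0.28030,+0.95987); SVD([r₁ r₂ r₃]) → R = UVᵀ:
  R  [+0.99945 -0.03167 +0.00964]
  R  [+0.02770 +0.95951 +0.28030]
  R  [-0.01813 -0.27988 +0.95987]
t = (+0.43574, -0.07450, +1.06219) m
tr R = 2.918831; θ = arccos((tr R − 1)/2) = 0.285874 rad = 16.379°
axis k = ((R−Rᵀ)₃₂, (R−Rᵀ)₁₃, (R−Rᵀ)₂₁) / (2 sinθ) = (-0.993226, +0.049237, +0.105251)
rvec = θ·k = (-0.283938, +0.014075, +0.030089)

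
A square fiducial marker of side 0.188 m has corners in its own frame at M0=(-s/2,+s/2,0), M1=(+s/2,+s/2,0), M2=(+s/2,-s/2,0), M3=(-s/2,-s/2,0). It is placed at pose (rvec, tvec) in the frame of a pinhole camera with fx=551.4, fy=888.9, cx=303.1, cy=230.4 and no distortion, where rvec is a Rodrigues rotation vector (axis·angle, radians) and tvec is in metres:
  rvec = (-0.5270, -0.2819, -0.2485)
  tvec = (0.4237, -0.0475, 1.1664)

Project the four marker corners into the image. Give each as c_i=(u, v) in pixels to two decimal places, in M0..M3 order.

Intrinsics K: fx=551.4, fy=888.9, cx=303.1, cy=230.4
Marker side s = 0.188 m; corners in marker frame (Z=0):
  M0 = (-0.0940, +0.0940, 0)
  M1 = (+0.0940, +0.0940, 0)
  M2 = (+0.0940, -0.0940, 0)
  M3 = (-0.0940, -0.0940, 0)
rvec = (-0.5270, -0.2819, -0.2485), |rvec| = θ = 0.64726 rad = 37.085°
Rodrigues: sinθ=0.60300, 1−cosθ=0.20226; R = I + sinθ·[k]× + (1−cosθ)·[k]×²:
    [+0.93182 +0.30323 -0.19940]
    [-0.15979 +0.83610 +0.52479]
    [+0.32585 -0.45715 +0.82755]
t = (0.4237, -0.0475, 1.1664) m
M0: Pc = R·M0+t = (+0.36461, +0.04611, +1.09280); u = 551.4·(+0.36461)/1.09280 + 303.1 = 487.0748, v = 888.9·(+0.04611)/1.09280 + 230.4 = 267.9095
M1: Pc = R·M1+t = (+0.53979, +0.01607, +1.15406); u = 551.4·(+0.53979)/1.15406 + 303.1 = 561.0098, v = 888.9·(+0.01607)/1.15406 + 230.4 = 242.7807
M2: Pc = R·M2+t = (+0.48279, -0.14111, +1.24000); u = 551.4·(+0.48279)/1.24000 + 303.1 = 517.7844, v = 888.9·(-0.14111)/1.24000 + 230.4 = 129.2422
M3: Pc = R·M3+t = (+0.30761, -0.11107, +1.17874); u = 551.4·(+0.30761)/1.17874 + 303.1 = 446.9936, v = 888.9·(-0.11107)/1.17874 + 230.4 = 146.6381

c0=(487.07, 267.91) c1=(561.01, 242.78) c2=(517.78, 129.24) c3=(446.99, 146.64)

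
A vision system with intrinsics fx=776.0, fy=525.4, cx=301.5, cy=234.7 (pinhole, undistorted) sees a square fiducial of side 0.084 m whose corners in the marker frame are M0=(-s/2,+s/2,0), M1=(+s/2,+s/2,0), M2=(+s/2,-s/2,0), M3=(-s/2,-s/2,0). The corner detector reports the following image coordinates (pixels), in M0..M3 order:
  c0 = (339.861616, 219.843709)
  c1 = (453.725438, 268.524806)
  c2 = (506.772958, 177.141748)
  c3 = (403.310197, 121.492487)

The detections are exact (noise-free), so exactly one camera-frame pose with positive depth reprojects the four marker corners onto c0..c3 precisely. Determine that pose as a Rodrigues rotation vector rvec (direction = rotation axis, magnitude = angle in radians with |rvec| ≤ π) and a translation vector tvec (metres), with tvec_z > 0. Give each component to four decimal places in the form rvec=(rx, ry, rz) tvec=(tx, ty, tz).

Intrinsics K: fx=776.0, fy=525.4, cx=301.5, cy=234.7
Marker side s = 0.084 m; corners in marker frame (Z=0):
  M0 = (-0.0420, +0.0420, 0)
  M1 = (+0.0420, +0.0420, 0)
  M2 = (+0.0420, -0.0420, 0)
  M3 = (-0.0420, -0.0420, 0)
Detected image corners:
  c0 = (339.861616, 219.843709) px
  c1 = (453.725438, 268.524806) px
  c2 = (506.772958, 177.141748) px
  c3 = (403.310197, 121.492487) px
Planar DLT: solve 8×8 A·h = b for H (H[2,2]=1):
  H  [+1786.02996 -911.06965 +429.19670]
  H  [+850.00972 +1025.42060 +196.98856]
  H  [+1.15930 -0.51807 +1.00000]
B = K⁻¹H; ‖b₁‖=2.445547, ‖b₂‖=2.445547; λ = 2/(‖b₁‖+‖b₂‖) = 0.408907, sign → tz>0 ⇒ λ=+0.408907
r₁ = λ·B[:,0] = (+0.75695,+0.44978,+0.47405); r₂ = λ·B[:,1] = (-0.39777,+0.89269,-0.21184)
r₃ = r₁×r₂ = (-0.51846,-0.02821,+0.85464); SVD([r₁ r₂ r₃]) → R = UVᵀ:
  R  [+0.75695 -0.39777 -0.51846]
  R  [+0.44978 +0.89269 -0.02821]
  R  [+0.47405 -0.21184 +0.85464]
t = (+0.06729, -0.02935, +0.40891) m
tr R = 2.504281; θ = arccos((tr R − 1)/2) = 0.719492 rad = 41.224°
axis k = ((R−Rᵀ)₃₂, (R−Rᵀ)₁₃, (R−Rᵀ)₂₁) / (2 sinθ) = (-0.139327, -0.753036, +0.643059)
rvec = θ·k = (-0.100245, -0.541803, +0.462676)

rvec=(-0.1002, -0.5418, 0.4627) tvec=(0.0673, -0.0293, 0.4089)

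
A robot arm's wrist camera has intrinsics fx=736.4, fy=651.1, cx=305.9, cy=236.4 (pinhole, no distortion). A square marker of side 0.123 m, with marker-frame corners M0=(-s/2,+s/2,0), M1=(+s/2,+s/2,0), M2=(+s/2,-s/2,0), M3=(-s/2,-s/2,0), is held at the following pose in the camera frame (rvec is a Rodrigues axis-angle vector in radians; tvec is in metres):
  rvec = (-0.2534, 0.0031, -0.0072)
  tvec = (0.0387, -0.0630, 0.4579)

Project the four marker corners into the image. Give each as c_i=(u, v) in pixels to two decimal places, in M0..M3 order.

c0=(268.66, 231.98) c1=(473.39, 230.62) c2=(461.19, 67.16) c3=(269.80, 68.52)

Intrinsics K: fx=736.4, fy=651.1, cx=305.9, cy=236.4
Marker side s = 0.123 m; corners in marker frame (Z=0):
  M0 = (-0.0615, +0.0615, 0)
  M1 = (+0.0615, +0.0615, 0)
  M2 = (+0.0615, -0.0615, 0)
  M3 = (-0.0615, -0.0615, 0)
rvec = (-0.2534, 0.0031, -0.0072), |rvec| = θ = 0.25352 rad = 14.526°
Rodrigues: sinθ=0.25081, 1−cosθ=0.03196; R = I + sinθ·[k]× + (1−cosθ)·[k]×²:
    [+0.99997 +0.00673 +0.00397]
    [-0.00751 +0.96804 +0.25068]
    [-0.00216 -0.25071 +0.96806]
t = (0.0387, -0.0630, 0.4579) m
M0: Pc = R·M0+t = (-0.02238, -0.00300, +0.44261); u = 736.4·(-0.02238)/0.44261 + 305.9 = 268.6585, v = 651.1·(-0.00300)/0.44261 + 236.4 = 231.9818
M1: Pc = R·M1+t = (+0.10061, -0.00393, +0.44235); u = 736.4·(+0.10061)/0.44235 + 305.9 = 473.3941, v = 651.1·(-0.00393)/0.44235 + 236.4 = 230.6189
M2: Pc = R·M2+t = (+0.09978, -0.12300, +0.47319); u = 736.4·(+0.09978)/0.47319 + 305.9 = 461.1900, v = 651.1·(-0.12300)/0.47319 + 236.4 = 67.1576
M3: Pc = R·M3+t = (-0.02321, -0.12207, +0.47345); u = 736.4·(-0.02321)/0.47345 + 305.9 = 269.7961, v = 651.1·(-0.12207)/0.47345 + 236.4 = 68.5235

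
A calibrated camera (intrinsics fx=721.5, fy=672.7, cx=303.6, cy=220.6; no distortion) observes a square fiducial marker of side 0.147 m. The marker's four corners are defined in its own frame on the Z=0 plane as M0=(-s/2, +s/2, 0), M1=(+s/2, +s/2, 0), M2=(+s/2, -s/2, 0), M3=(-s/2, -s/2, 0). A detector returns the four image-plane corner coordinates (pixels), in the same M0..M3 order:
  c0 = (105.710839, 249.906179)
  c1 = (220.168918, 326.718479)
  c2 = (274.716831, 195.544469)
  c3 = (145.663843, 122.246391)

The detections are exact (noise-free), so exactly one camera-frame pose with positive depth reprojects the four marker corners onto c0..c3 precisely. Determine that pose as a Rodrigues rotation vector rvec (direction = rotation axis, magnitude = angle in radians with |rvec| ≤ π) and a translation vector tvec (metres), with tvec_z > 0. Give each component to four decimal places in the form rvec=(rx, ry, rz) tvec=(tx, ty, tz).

Intrinsics K: fx=721.5, fy=672.7, cx=303.6, cy=220.6
Marker side s = 0.147 m; corners in marker frame (Z=0):
  M0 = (-0.0735, +0.0735, 0)
  M1 = (+0.0735, +0.0735, 0)
  M2 = (+0.0735, -0.0735, 0)
  M3 = (-0.0735, -0.0735, 0)
Detected image corners:
  c0 = (105.710839, 249.906179) px
  c1 = (220.168918, 326.718479) px
  c2 = (274.716831, 195.544469) px
  c3 = (145.663843, 122.246391) px
Planar DLT: solve 8×8 A·h = b for H (H[2,2]=1):
  H  [+725.90169 -206.20580 +183.10886]
  H  [+391.07769 +1015.66955 +225.01068]
  H  [-0.53682 +0.60712 +1.00000]
B = K⁻¹H; ‖b₁‖=1.542603, ‖b₂‖=1.542603; λ = 2/(‖b₁‖+‖b₂‖) = 0.648255, sign → tz>0 ⇒ λ=+0.648255
r₁ = λ·B[:,0] = (+0.79864,+0.49099,-0.34800); r₂ = λ·B[:,1] = (-0.35088,+0.84970,+0.39357)
r₃ = r₁×r₂ = (+0.48893,-0.19221,+0.85088); SVD([r₁ r₂ r₃]) → R = UVᵀ:
  R  [+0.79864 -0.35088 +0.48893]
  R  [+0.49099 +0.84970 -0.19221]
  R  [-0.34800 +0.39357 +0.85088]
t = (-0.10826, +0.00425, +0.64825) m
tr R = 2.499225; θ = arccos((tr R − 1)/2) = 0.723320 rad = 41.443°
axis k = ((R−Rᵀ)₃₂, (R−Rᵀ)₁₃, (R−Rᵀ)₂₁) / (2 sinθ) = (+0.442516, +0.632236, +0.635970)
rvec = θ·k = (+0.320081, +0.457309, +0.460010)

rvec=(0.3201, 0.4573, 0.4600) tvec=(-0.1083, 0.0043, 0.6483)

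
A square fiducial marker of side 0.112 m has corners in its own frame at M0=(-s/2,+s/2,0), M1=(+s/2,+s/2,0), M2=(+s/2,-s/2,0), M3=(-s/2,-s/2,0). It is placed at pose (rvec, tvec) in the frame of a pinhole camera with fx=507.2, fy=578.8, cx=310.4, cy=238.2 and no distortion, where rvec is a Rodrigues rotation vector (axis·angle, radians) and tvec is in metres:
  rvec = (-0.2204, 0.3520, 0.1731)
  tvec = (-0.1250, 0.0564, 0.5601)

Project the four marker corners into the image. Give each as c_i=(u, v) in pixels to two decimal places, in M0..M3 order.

c0=(142.86, 342.80) c1=(229.26, 366.55) c2=(253.50, 248.50) c3=(168.44, 233.62)

Intrinsics K: fx=507.2, fy=578.8, cx=310.4, cy=238.2
Marker side s = 0.112 m; corners in marker frame (Z=0):
  M0 = (-0.0560, +0.0560, 0)
  M1 = (+0.0560, +0.0560, 0)
  M2 = (+0.0560, -0.0560, 0)
  M3 = (-0.0560, -0.0560, 0)
rvec = (-0.2204, 0.3520, 0.1731), |rvec| = θ = 0.44994 rad = 25.780°
Rodrigues: sinθ=0.43491, 1−cosθ=0.09953; R = I + sinθ·[k]× + (1−cosθ)·[k]×²:
    [+0.92436 -0.20546 +0.32149]
    [+0.12918 +0.96139 +0.24299]
    [-0.35900 -0.18308 +0.91521]
t = (-0.1250, 0.0564, 0.5601) m
M0: Pc = R·M0+t = (-0.18827, +0.10300, +0.56995); u = 507.2·(-0.18827)/0.56995 + 310.4 = 142.8588, v = 578.8·(+0.10300)/0.56995 + 238.2 = 342.8029
M1: Pc = R·M1+t = (-0.08474, +0.11747, +0.52974); u = 507.2·(-0.08474)/0.52974 + 310.4 = 229.2644, v = 578.8·(+0.11747)/0.52974 + 238.2 = 366.5501
M2: Pc = R·M2+t = (-0.06173, +0.00980, +0.55025); u = 507.2·(-0.06173)/0.55025 + 310.4 = 253.4991, v = 578.8·(+0.00980)/0.55025 + 238.2 = 248.5045
M3: Pc = R·M3+t = (-0.16526, -0.00467, +0.59046); u = 507.2·(-0.16526)/0.59046 + 310.4 = 168.4438, v = 578.8·(-0.00467)/0.59046 + 238.2 = 233.6205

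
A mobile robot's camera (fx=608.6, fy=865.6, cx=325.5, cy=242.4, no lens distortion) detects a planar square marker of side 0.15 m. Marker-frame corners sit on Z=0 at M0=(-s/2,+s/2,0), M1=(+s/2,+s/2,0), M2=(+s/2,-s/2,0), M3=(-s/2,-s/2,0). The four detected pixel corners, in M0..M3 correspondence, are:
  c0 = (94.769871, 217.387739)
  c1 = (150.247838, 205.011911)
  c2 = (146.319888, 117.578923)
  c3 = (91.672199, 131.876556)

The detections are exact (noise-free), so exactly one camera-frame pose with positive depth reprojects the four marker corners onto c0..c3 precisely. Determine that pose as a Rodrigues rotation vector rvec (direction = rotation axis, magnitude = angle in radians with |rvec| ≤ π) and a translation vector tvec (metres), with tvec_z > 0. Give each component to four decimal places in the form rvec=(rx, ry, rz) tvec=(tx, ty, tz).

rvec=(-0.1194, 0.2479, -0.1171) tvec=(-0.4933, -0.1262, 1.4638)

Intrinsics K: fx=608.6, fy=865.6, cx=325.5, cy=242.4
Marker side s = 0.15 m; corners in marker frame (Z=0):
  M0 = (-0.0750, +0.0750, 0)
  M1 = (+0.0750, +0.0750, 0)
  M2 = (+0.0750, -0.0750, 0)
  M3 = (-0.0750, -0.0750, 0)
Detected image corners:
  c0 = (94.769871, 217.387739) px
  c1 = (150.247838, 205.011911) px
  c2 = (146.319888, 117.578923) px
  c3 = (91.672199, 131.876556) px
Planar DLT: solve 8×8 A·h = b for H (H[2,2]=1):
  H  [+347.49606 +12.49501 +120.40591]
  H  [-116.17730 +561.25485 +167.75240]
  H  [-0.16207 -0.09019 +1.00000]
B = K⁻¹H; ‖b₁‖=0.683135, ‖b₂‖=0.683135; λ = 2/(‖b₁‖+‖b₂‖) = 1.463840, sign → tz>0 ⇒ λ=+1.463840
r₁ = λ·B[:,0] = (+0.96271,-0.13003,-0.23725); r₂ = λ·B[:,1] = (+0.10066,+0.98612,-0.13202)
r₃ = r₁×r₂ = (+0.25112,+0.10321,+0.96244); SVD([r₁ r₂ r₃]) → R = UVᵀ:
  R  [+0.96271 +0.10066 +0.25112]
  R  [-0.13003 +0.98612 +0.10321]
  R  [-0.23725 -0.13202 +0.96244]
t = (-0.49330, -0.12624, +1.46384) m
tr R = 2.911267; θ = arccos((tr R − 1)/2) = 0.298994 rad = 17.131°
axis k = ((R−Rᵀ)₃₂, (R−Rᵀ)₁₃, (R−Rᵀ)₂₁) / (2 sinθ) = (-0.399290, +0.828990, -0.391590)
rvec = θ·k = (-0.119385, +0.247863, -0.117083)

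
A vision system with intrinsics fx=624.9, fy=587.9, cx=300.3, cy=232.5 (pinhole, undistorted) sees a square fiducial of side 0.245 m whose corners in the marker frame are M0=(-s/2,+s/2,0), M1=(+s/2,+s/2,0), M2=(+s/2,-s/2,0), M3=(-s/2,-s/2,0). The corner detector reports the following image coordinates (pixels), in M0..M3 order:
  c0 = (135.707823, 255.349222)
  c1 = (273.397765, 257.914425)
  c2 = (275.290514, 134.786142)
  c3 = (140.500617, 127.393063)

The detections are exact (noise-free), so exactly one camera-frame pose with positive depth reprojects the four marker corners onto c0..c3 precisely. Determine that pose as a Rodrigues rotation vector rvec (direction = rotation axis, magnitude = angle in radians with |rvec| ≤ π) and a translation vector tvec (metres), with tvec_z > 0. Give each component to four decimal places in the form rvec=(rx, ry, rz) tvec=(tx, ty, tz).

rvec=(-0.0931, -0.1842, 0.0191) tvec=(-0.1685, -0.0758, 1.1355)

Intrinsics K: fx=624.9, fy=587.9, cx=300.3, cy=232.5
Marker side s = 0.245 m; corners in marker frame (Z=0):
  M0 = (-0.1225, +0.1225, 0)
  M1 = (+0.1225, +0.1225, 0)
  M2 = (+0.1225, -0.1225, 0)
  M3 = (-0.1225, -0.1225, 0)
Detected image corners:
  c0 = (135.707823, 255.349222) px
  c1 = (273.397765, 257.914425) px
  c2 = (275.290514, 134.786142) px
  c3 = (140.500617, 127.393063) px
Planar DLT: solve 8×8 A·h = b for H (H[2,2]=1):
  H  [+589.06941 -30.63426 +207.57843]
  H  [+51.49009 +496.14288 +193.27174]
  H  [+0.16025 -0.08295 +1.00000]
B = K⁻¹H; ‖b₁‖=0.880692, ‖b₂‖=0.880692; λ = 2/(‖b₁‖+‖b₂‖) = 1.135471, sign → tz>0 ⇒ λ=+1.135471
r₁ = λ·B[:,0] = (+0.98292,+0.02749,+0.18196); r₂ = λ·B[:,1] = (-0.01040,+0.99550,-0.09419)
r₃ = r₁×r₂ = (-0.18373,+0.09069,+0.97878); SVD([r₁ r₂ r₃]) → R = UVᵀ:
  R  [+0.98292 -0.01040 -0.18373]
  R  [+0.02749 +0.99550 +0.09069]
  R  [+0.18196 -0.09419 +0.97878]
t = (-0.16848, -0.07577, +1.13547) m
tr R = 2.957205; θ = arccos((tr R − 1)/2) = 0.207240 rad = 11.874°
axis k = ((R−Rᵀ)₃₂, (R−Rᵀ)₁₃, (R−Rᵀ)₂₁) / (2 sinθ) = (-0.449250, -0.888650, +0.092065)
rvec = θ·k = (-0.093103, -0.184164, +0.019080)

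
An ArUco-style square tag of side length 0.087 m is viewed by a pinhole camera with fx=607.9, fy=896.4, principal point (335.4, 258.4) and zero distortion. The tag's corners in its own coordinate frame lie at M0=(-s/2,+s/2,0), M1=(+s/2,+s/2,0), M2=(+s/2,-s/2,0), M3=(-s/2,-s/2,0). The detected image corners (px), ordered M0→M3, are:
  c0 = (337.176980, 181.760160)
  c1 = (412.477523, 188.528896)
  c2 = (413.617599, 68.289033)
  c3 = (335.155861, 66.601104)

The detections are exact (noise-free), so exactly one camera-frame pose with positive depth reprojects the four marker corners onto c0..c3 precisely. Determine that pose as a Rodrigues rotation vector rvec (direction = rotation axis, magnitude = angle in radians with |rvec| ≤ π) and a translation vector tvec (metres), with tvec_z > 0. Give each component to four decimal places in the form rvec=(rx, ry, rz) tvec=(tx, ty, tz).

rvec=(0.3206, 0.3572, 0.0312) tvec=(0.0416, -0.0964, 0.6598)

Intrinsics K: fx=607.9, fy=896.4, cx=335.4, cy=258.4
Marker side s = 0.087 m; corners in marker frame (Z=0):
  M0 = (-0.0435, +0.0435, 0)
  M1 = (+0.0435, +0.0435, 0)
  M2 = (+0.0435, -0.0435, 0)
  M3 = (-0.0435, -0.0435, 0)
Detected image corners:
  c0 = (337.176980, 181.760160) px
  c1 = (412.477523, 188.528896) px
  c2 = (413.617599, 68.289033) px
  c3 = (335.155861, 66.601104) px
Planar DLT: solve 8×8 A·h = b for H (H[2,2]=1):
  H  [+691.04310 +183.61760 +373.75329]
  H  [-15.61701 +1412.27629 +127.46501]
  H  [-0.51326 +0.47556 +1.00000]
B = K⁻¹H; ‖b₁‖=1.515506, ‖b₂‖=1.515506; λ = 2/(‖b₁‖+‖b₂‖) = 0.659846, sign → tz>0 ⇒ λ=+0.659846
r₁ = λ·B[:,0] = (+0.93695,+0.08613,-0.33868); r₂ = λ·B[:,1] = (+0.02618,+0.94913,+0.31380)
r₃ = r₁×r₂ = (+0.34847,-0.30288,+0.88703); SVD([r₁ r₂ r₃]) → R = UVᵀ:
  R  [+0.93695 +0.02618 +0.34847]
  R  [+0.08613 +0.94913 -0.30288]
  R  [-0.33868 +0.31380 +0.88703]
t = (+0.04163, -0.09638, +0.65985) m
tr R = 2.773117; θ = arccos((tr R − 1)/2) = 0.480945 rad = 27.556°
axis k = ((R−Rᵀ)₃₂, (R−Rᵀ)₁₃, (R−Rᵀ)₂₁) / (2 sinθ) = (+0.666507, +0.742677, +0.064802)
rvec = θ·k = (+0.320553, +0.357186, +0.031166)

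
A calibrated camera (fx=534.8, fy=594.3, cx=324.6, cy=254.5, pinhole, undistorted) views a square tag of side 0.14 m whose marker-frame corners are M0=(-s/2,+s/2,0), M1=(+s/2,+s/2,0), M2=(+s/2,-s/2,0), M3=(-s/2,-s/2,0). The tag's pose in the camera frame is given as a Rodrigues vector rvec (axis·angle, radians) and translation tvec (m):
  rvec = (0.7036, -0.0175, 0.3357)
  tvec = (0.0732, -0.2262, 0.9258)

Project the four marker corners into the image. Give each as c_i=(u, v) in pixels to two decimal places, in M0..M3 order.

Intrinsics K: fx=534.8, fy=594.3, cx=324.6, cy=254.5
Marker side s = 0.14 m; corners in marker frame (Z=0):
  M0 = (-0.0700, +0.0700, 0)
  M1 = (+0.0700, +0.0700, 0)
  M2 = (+0.0700, -0.0700, 0)
  M3 = (-0.0700, -0.0700, 0)
rvec = (0.7036, -0.0175, 0.3357), |rvec| = θ = 0.77978 rad = 44.678°
Rodrigues: sinθ=0.70312, 1−cosθ=0.28893; R = I + sinθ·[k]× + (1−cosθ)·[k]×²:
    [+0.94631 -0.30855 +0.09646]
    [+0.29685 +0.71122 -0.63722]
    [+0.12801 +0.63164 +0.76462]
t = (0.0732, -0.2262, 0.9258) m
M0: Pc = R·M0+t = (-0.01464, -0.19719, +0.96105); u = 534.8·(-0.01464)/0.96105 + 324.6 = 316.4533, v = 594.3·(-0.19719)/0.96105 + 254.5 = 132.5583
M1: Pc = R·M1+t = (+0.11784, -0.15564, +0.97898); u = 534.8·(+0.11784)/0.97898 + 324.6 = 388.9758, v = 594.3·(-0.15564)/0.97898 + 254.5 = 160.0194
M2: Pc = R·M2+t = (+0.16104, -0.25521, +0.89055); u = 534.8·(+0.16104)/0.89055 + 324.6 = 421.3093, v = 594.3·(-0.25521)/0.89055 + 254.5 = 84.1902
M3: Pc = R·M3+t = (+0.02856, -0.29676, +0.87262); u = 534.8·(+0.02856)/0.87262 + 324.6 = 342.1016, v = 594.3·(-0.29676)/0.87262 + 254.5 = 52.3888

c0=(316.45, 132.56) c1=(388.98, 160.02) c2=(421.31, 84.19) c3=(342.10, 52.39)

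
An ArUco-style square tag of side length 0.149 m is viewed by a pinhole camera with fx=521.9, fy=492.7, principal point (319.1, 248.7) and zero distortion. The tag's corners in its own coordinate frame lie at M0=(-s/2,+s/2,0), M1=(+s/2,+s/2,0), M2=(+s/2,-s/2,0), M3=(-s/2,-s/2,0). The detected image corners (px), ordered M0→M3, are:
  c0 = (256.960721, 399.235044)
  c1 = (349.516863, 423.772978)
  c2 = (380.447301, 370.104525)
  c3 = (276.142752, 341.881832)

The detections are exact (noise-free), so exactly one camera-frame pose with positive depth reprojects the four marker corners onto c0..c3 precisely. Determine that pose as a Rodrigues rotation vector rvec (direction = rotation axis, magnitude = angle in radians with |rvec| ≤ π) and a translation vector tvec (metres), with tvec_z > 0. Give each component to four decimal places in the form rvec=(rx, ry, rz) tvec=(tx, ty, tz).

Intrinsics K: fx=521.9, fy=492.7, cx=319.1, cy=248.7
Marker side s = 0.149 m; corners in marker frame (Z=0):
  M0 = (-0.0745, +0.0745, 0)
  M1 = (+0.0745, +0.0745, 0)
  M2 = (+0.0745, -0.0745, 0)
  M3 = (-0.0745, -0.0745, 0)
Detected image corners:
  c0 = (256.960721, 399.235044) px
  c1 = (349.516863, 423.772978) px
  c2 = (380.447301, 370.104525) px
  c3 = (276.142752, 341.881832) px
Planar DLT: solve 8×8 A·h = b for H (H[2,2]=1):
  H  [+676.46727 +89.26245 +315.21750]
  H  [+198.48509 +685.55537 +385.49225]
  H  [+0.05782 +0.81578 +1.00000]
B = K⁻¹H; ‖b₁‖=1.316289, ‖b₂‖=1.316289; λ = 2/(‖b₁‖+‖b₂‖) = 0.759712, sign → tz>0 ⇒ λ=+0.759712
r₁ = λ·B[:,0] = (+0.95785,+0.28388,+0.04392); r₂ = λ·B[:,1] = (-0.24899,+0.74425,+0.61975)
r₃ = r₁×r₂ = (+0.14324,-0.60457,+0.78357); SVD([r₁ r₂ r₃]) → R = UVᵀ:
  R  [+0.95785 -0.24899 +0.14324]
  R  [+0.28388 +0.74425 -0.60457]
  R  [+0.04392 +0.61975 +0.78357]
t = (-0.00565, +0.21092, +0.75971) m
tr R = 2.485668; θ = arccos((tr R − 1)/2) = 0.733502 rad = 42.027°
axis k = ((R−Rᵀ)₃₂, (R−Rᵀ)₁₃, (R−Rᵀ)₂₁) / (2 sinθ) = (+0.914391, +0.074177, +0.397978)
rvec = θ·k = (+0.670708, +0.054409, +0.291918)

rvec=(0.6707, 0.0544, 0.2919) tvec=(-0.0057, 0.2109, 0.7597)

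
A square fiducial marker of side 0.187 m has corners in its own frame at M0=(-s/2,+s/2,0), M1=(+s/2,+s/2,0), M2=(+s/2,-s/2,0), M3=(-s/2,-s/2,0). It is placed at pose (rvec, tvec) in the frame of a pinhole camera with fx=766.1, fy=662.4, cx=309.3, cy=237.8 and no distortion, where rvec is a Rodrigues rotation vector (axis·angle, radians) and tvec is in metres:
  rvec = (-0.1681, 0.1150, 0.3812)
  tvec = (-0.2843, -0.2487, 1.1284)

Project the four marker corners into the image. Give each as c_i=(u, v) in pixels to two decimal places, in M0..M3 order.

c0=(33.74, 122.26) c1=(146.93, 159.92) c2=(198.85, 61.34) c3=(87.05, 26.82)

Intrinsics K: fx=766.1, fy=662.4, cx=309.3, cy=237.8
Marker side s = 0.187 m; corners in marker frame (Z=0):
  M0 = (-0.0935, +0.0935, 0)
  M1 = (+0.0935, +0.0935, 0)
  M2 = (+0.0935, -0.0935, 0)
  M3 = (-0.0935, -0.0935, 0)
rvec = (-0.1681, 0.1150, 0.3812), |rvec| = θ = 0.43220 rad = 24.763°
Rodrigues: sinθ=0.41887, 1−cosθ=0.09195; R = I + sinθ·[k]× + (1−cosθ)·[k]×²:
    [+0.92196 -0.37896 +0.07991]
    [+0.35993 +0.91456 +0.18450]
    [-0.14300 -0.14134 +0.97958]
t = (-0.2843, -0.2487, 1.1284) m
M0: Pc = R·M0+t = (-0.40594, -0.19684, +1.12856); u = 766.1·(-0.40594)/1.12856 + 309.3 = 33.7377, v = 662.4·(-0.19684)/1.12856 + 237.8 = 122.2645
M1: Pc = R·M1+t = (-0.23353, -0.12954, +1.10181); u = 766.1·(-0.23353)/1.10181 + 309.3 = 146.9251, v = 662.4·(-0.12954)/1.10181 + 237.8 = 159.9244
M2: Pc = R·M2+t = (-0.16266, -0.30056, +1.12824); u = 766.1·(-0.16266)/1.12824 + 309.3 = 198.8477, v = 662.4·(-0.30056)/1.12824 + 237.8 = 61.3404
M3: Pc = R·M3+t = (-0.33507, -0.36786, +1.15499); u = 766.1·(-0.33507)/1.15499 + 309.3 = 87.0483, v = 662.4·(-0.36786)/1.15499 + 237.8 = 26.8248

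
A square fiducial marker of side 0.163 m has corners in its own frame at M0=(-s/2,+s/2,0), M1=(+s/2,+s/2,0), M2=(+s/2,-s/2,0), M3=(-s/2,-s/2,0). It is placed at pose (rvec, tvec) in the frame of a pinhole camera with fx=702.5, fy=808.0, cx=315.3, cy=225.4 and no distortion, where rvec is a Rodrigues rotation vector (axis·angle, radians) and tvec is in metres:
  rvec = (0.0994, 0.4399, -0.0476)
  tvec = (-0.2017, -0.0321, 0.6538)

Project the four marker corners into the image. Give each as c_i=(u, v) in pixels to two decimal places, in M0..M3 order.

Intrinsics K: fx=702.5, fy=808.0, cx=315.3, cy=225.4
Marker side s = 0.163 m; corners in marker frame (Z=0):
  M0 = (-0.0815, +0.0815, 0)
  M1 = (+0.0815, +0.0815, 0)
  M2 = (+0.0815, -0.0815, 0)
  M3 = (-0.0815, -0.0815, 0)
rvec = (0.0994, 0.4399, -0.0476), |rvec| = θ = 0.45350 rad = 25.983°
Rodrigues: sinθ=0.43811, 1−cosθ=0.10108; R = I + sinθ·[k]× + (1−cosθ)·[k]×²:
    [+0.90378 +0.06748 +0.42265]
    [-0.02449 +0.99403 -0.10632]
    [-0.42730 +0.08574 +0.90003]
t = (-0.2017, -0.0321, 0.6538) m
M0: Pc = R·M0+t = (-0.26986, +0.05091, +0.69561); u = 702.5·(-0.26986)/0.69561 + 315.3 = 42.7695, v = 808.0·(+0.05091)/0.69561 + 225.4 = 284.5350
M1: Pc = R·M1+t = (-0.12254, +0.04692, +0.62596); u = 702.5·(-0.12254)/0.62596 + 315.3 = 177.7736, v = 808.0·(+0.04692)/0.62596 + 225.4 = 285.9613
M2: Pc = R·M2+t = (-0.13354, -0.11511, +0.61199); u = 702.5·(-0.13354)/0.61199 + 315.3 = 162.0078, v = 808.0·(-0.11511)/0.61199 + 225.4 = 73.4219
M3: Pc = R·M3+t = (-0.28086, -0.11112, +0.68164); u = 702.5·(-0.28086)/0.68164 + 315.3 = 25.8468, v = 808.0·(-0.11112)/0.68164 + 225.4 = 93.6838

c0=(42.77, 284.54) c1=(177.77, 285.96) c2=(162.01, 73.42) c3=(25.85, 93.68)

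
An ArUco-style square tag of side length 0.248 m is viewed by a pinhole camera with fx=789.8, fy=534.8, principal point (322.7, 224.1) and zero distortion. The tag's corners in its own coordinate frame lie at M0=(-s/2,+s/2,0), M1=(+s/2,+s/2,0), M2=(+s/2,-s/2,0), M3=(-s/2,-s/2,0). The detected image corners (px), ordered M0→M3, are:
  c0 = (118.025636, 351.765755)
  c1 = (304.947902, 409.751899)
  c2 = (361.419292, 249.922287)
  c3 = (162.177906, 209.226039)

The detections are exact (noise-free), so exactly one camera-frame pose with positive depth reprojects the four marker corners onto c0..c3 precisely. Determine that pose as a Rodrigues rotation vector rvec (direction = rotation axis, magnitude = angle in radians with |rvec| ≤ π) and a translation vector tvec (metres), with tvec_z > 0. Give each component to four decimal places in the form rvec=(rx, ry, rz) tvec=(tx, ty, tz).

rvec=(0.0541, 0.4473, 0.2479) tvec=(-0.0982, 0.1266, 0.8385)

Intrinsics K: fx=789.8, fy=534.8, cx=322.7, cy=224.1
Marker side s = 0.248 m; corners in marker frame (Z=0):
  M0 = (-0.1240, +0.1240, 0)
  M1 = (+0.1240, +0.1240, 0)
  M2 = (+0.1240, -0.1240, 0)
  M3 = (-0.1240, -0.1240, 0)
Detected image corners:
  c0 = (118.025636, 351.765755) px
  c1 = (304.947902, 409.751899) px
  c2 = (361.419292, 249.922287) px
  c3 = (162.177906, 209.226039) px
Planar DLT: solve 8×8 A·h = b for H (H[2,2]=1):
  H  [+659.28199 -171.42042 +230.23449]
  H  [+46.19304 +646.00550 +304.81408]
  H  [-0.50238 +0.12636 +1.00000]
B = K⁻¹H; ‖b₁‖=1.192539, ‖b₂‖=1.192539; λ = 2/(‖b₁‖+‖b₂‖) = 0.838547, sign → tz>0 ⇒ λ=+0.838547
r₁ = λ·B[:,0] = (+0.87210,+0.24896,-0.42127); r₂ = λ·B[:,1] = (-0.22529,+0.96851,+0.10596)
r₃ = r₁×r₂ = (+0.43438,+0.00250,+0.90072); SVD([r₁ r₂ r₃]) → R = UVᵀ:
  R  [+0.87210 -0.22529 +0.43438]
  R  [+0.24896 +0.96851 +0.00250]
  R  [-0.42127 +0.10596 +0.90072]
t = (-0.09817, +0.12656, +0.83855) m
tr R = 2.741333; θ = arccos((tr R − 1)/2) = 0.514240 rad = 29.464°
axis k = ((R−Rᵀ)₃₂, (R−Rᵀ)₁₃, (R−Rᵀ)₂₁) / (2 sinθ) = (+0.105168, +0.869789, +0.482085)
rvec = θ·k = (+0.054082, +0.447281, +0.247908)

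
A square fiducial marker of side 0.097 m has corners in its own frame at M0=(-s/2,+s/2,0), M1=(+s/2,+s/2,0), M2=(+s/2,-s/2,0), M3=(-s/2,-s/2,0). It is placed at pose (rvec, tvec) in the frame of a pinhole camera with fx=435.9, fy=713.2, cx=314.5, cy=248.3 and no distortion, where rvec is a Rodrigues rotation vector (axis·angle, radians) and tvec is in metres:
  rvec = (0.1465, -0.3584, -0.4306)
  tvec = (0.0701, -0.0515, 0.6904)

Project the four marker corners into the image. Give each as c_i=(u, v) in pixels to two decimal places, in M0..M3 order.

c0=(344.69, 261.92) c1=(393.49, 219.55) c2=(372.64, 129.16) c3=(321.38, 168.79)

Intrinsics K: fx=435.9, fy=713.2, cx=314.5, cy=248.3
Marker side s = 0.097 m; corners in marker frame (Z=0):
  M0 = (-0.0485, +0.0485, 0)
  M1 = (+0.0485, +0.0485, 0)
  M2 = (+0.0485, -0.0485, 0)
  M3 = (-0.0485, -0.0485, 0)
rvec = (0.1465, -0.3584, -0.4306), |rvec| = θ = 0.57908 rad = 33.179°
Rodrigues: sinθ=0.54725, 1−cosθ=0.16303; R = I + sinθ·[k]× + (1−cosθ)·[k]×²:
    [+0.84740 +0.38141 -0.36937]
    [-0.43246 +0.89942 -0.06342]
    [+0.30803 +0.21348 +0.92711]
t = (0.0701, -0.0515, 0.6904) m
M0: Pc = R·M0+t = (+0.04750, +0.01310, +0.68581); u = 435.9·(+0.04750)/0.68581 + 314.5 = 344.6903, v = 713.2·(+0.01310)/0.68581 + 248.3 = 261.9192
M1: Pc = R·M1+t = (+0.12970, -0.02885, +0.71569); u = 435.9·(+0.12970)/0.71569 + 314.5 = 393.4934, v = 713.2·(-0.02885)/0.71569 + 248.3 = 219.5479
M2: Pc = R·M2+t = (+0.09270, -0.11610, +0.69499); u = 435.9·(+0.09270)/0.69499 + 314.5 = 372.6426, v = 713.2·(-0.11610)/0.69499 + 248.3 = 129.1611
M3: Pc = R·M3+t = (+0.01050, -0.07415, +0.66511); u = 435.9·(+0.01050)/0.66511 + 314.5 = 321.3833, v = 713.2·(-0.07415)/0.66511 + 248.3 = 168.7910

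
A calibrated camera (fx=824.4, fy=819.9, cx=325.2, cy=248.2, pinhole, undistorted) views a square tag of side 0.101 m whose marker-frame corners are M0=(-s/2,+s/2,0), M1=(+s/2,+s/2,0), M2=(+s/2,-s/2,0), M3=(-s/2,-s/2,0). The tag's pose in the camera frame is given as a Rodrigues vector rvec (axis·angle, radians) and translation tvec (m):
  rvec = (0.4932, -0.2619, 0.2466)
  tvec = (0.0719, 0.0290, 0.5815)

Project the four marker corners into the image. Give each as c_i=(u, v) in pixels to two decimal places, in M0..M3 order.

Intrinsics K: fx=824.4, fy=819.9, cx=325.2, cy=248.2
Marker side s = 0.101 m; corners in marker frame (Z=0):
  M0 = (-0.0505, +0.0505, 0)
  M1 = (+0.0505, +0.0505, 0)
  M2 = (+0.0505, -0.0505, 0)
  M3 = (-0.0505, -0.0505, 0)
rvec = (0.4932, -0.2619, 0.2466), |rvec| = θ = 0.61045 rad = 34.976°
Rodrigues: sinθ=0.57324, 1−cosθ=0.18061; R = I + sinθ·[k]× + (1−cosθ)·[k]×²:
    [+0.93728 -0.29417 -0.18699]
    [+0.16896 +0.85263 -0.49444]
    [+0.30488 +0.43183 +0.84886]
t = (0.0719, 0.0290, 0.5815) m
M0: Pc = R·M0+t = (+0.00971, +0.06353, +0.58791); u = 824.4·(+0.00971)/0.58791 + 325.2 = 338.8181, v = 819.9·(+0.06353)/0.58791 + 248.2 = 336.7924
M1: Pc = R·M1+t = (+0.10438, +0.08059, +0.61870); u = 824.4·(+0.10438)/0.61870 + 325.2 = 464.2787, v = 819.9·(+0.08059)/0.61870 + 248.2 = 354.9979
M2: Pc = R·M2+t = (+0.13409, -0.00553, +0.57509); u = 824.4·(+0.13409)/0.57509 + 325.2 = 517.4181, v = 819.9·(-0.00553)/0.57509 + 248.2 = 240.3225
M3: Pc = R·M3+t = (+0.03942, -0.02259, +0.54430); u = 824.4·(+0.03942)/0.54430 + 325.2 = 384.9105, v = 819.9·(-0.02259)/0.54430 + 248.2 = 214.1706

c0=(338.82, 336.79) c1=(464.28, 355.00) c2=(517.42, 240.32) c3=(384.91, 214.17)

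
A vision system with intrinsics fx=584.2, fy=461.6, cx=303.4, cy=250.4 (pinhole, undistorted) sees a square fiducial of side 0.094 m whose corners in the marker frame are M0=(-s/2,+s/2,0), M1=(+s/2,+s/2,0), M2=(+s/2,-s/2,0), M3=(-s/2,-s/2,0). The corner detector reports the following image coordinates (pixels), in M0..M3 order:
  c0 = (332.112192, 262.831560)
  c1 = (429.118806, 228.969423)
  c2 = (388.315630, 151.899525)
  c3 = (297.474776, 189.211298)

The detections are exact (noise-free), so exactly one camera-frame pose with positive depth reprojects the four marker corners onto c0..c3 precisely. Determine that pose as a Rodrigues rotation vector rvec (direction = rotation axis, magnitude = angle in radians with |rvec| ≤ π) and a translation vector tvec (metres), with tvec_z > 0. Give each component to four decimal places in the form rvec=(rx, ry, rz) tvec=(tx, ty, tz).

Intrinsics K: fx=584.2, fy=461.6, cx=303.4, cy=250.4
Marker side s = 0.094 m; corners in marker frame (Z=0):
  M0 = (-0.0470, +0.0470, 0)
  M1 = (+0.0470, +0.0470, 0)
  M2 = (+0.0470, -0.0470, 0)
  M3 = (-0.0470, -0.0470, 0)
Detected image corners:
  c0 = (332.112192, 262.831560) px
  c1 = (429.118806, 228.969423) px
  c2 = (388.315630, 151.899525) px
  c3 = (297.474776, 189.211298) px
Planar DLT: solve 8×8 A·h = b for H (H[2,2]=1):
  H  [+750.13089 +247.34484 +359.86513]
  H  [-521.93286 +712.95487 +208.05396]
  H  [-0.68667 -0.42260 +1.00000]
B = K⁻¹H; ‖b₁‖=1.933423, ‖b₂‖=1.933423; λ = 2/(‖b₁‖+‖b₂‖) = 0.517217, sign → tz>0 ⇒ λ=+0.517217
r₁ = λ·B[:,0] = (+0.84857,-0.39216,-0.35516); r₂ = λ·B[:,1] = (+0.33250,+0.91743,-0.21857)
r₃ = r₁×r₂ = (+0.41155,+0.06739,+0.90889); SVD([r₁ r₂ r₃]) → R = UVᵀ:
  R  [+0.84857 +0.33250 +0.41155]
  R  [-0.39216 +0.91743 +0.06739]
  R  [-0.35516 -0.21857 +0.90889]
t = (+0.04999, -0.04745, +0.51722) m
tr R = 2.674891; θ = arccos((tr R − 1)/2) = 0.578204 rad = 33.129°
axis k = ((R−Rᵀ)₃₂, (R−Rᵀ)₁₃, (R−Rᵀ)₂₁) / (2 sinθ) = (-0.261619, +0.701440, -0.662976)
rvec = θ·k = (-0.151269, +0.405576, -0.383335)

rvec=(-0.1513, 0.4056, -0.3833) tvec=(0.0500, -0.0474, 0.5172)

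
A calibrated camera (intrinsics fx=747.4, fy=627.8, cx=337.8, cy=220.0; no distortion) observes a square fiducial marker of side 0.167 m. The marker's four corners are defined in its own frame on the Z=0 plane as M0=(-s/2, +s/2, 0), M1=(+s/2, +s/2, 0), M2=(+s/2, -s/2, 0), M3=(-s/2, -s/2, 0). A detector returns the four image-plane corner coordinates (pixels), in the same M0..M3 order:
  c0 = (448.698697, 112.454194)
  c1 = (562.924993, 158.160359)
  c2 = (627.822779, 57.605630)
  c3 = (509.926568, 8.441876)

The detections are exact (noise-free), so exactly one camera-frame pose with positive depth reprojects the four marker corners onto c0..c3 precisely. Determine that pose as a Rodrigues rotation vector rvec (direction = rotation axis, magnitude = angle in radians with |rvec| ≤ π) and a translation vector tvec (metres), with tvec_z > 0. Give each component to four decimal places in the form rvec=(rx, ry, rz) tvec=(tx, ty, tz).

Intrinsics K: fx=747.4, fy=627.8, cx=337.8, cy=220.0
Marker side s = 0.167 m; corners in marker frame (Z=0):
  M0 = (-0.0835, +0.0835, 0)
  M1 = (+0.0835, +0.0835, 0)
  M2 = (+0.0835, -0.0835, 0)
  M3 = (-0.0835, -0.0835, 0)
Detected image corners:
  c0 = (448.698697, 112.454194) px
  c1 = (562.924993, 158.160359) px
  c2 = (627.822779, 57.605630) px
  c3 = (509.926568, 8.441876) px
Planar DLT: solve 8×8 A·h = b for H (H[2,2]=1):
  H  [+743.94739 -249.23548 +537.15735]
  H  [+291.53964 +632.51970 +85.36777]
  H  [+0.09154 +0.23908 +1.00000]
B = K⁻¹H; ‖b₁‖=1.051378, ‖b₂‖=1.051378; λ = 2/(‖b₁‖+‖b₂‖) = 0.951133, sign → tz>0 ⇒ λ=+0.951133
r₁ = λ·B[:,0] = (+0.90739,+0.41118,+0.08707); r₂ = λ·B[:,1] = (-0.41995,+0.87860,+0.22740)
r₃ = r₁×r₂ = (+0.01700,-0.24290,+0.96990); SVD([r₁ r₂ r₃]) → R = UVᵀ:
  R  [+0.90739 -0.41995 +0.01700]
  R  [+0.41118 +0.87860 -0.24290]
  R  [+0.08707 +0.22740 +0.96990]
t = (+0.25370, -0.20397, +0.95113) m
tr R = 2.755883; θ = arccos((tr R − 1)/2) = 0.499251 rad = 28.605°
axis k = ((R−Rᵀ)₃₂, (R−Rᵀ)₁₃, (R−Rᵀ)₂₁) / (2 sinθ) = (+0.491163, -0.073170, +0.867989)
rvec = θ·k = (+0.245213, -0.036530, +0.433344)

rvec=(0.2452, -0.0365, 0.4333) tvec=(0.2537, -0.2040, 0.9511)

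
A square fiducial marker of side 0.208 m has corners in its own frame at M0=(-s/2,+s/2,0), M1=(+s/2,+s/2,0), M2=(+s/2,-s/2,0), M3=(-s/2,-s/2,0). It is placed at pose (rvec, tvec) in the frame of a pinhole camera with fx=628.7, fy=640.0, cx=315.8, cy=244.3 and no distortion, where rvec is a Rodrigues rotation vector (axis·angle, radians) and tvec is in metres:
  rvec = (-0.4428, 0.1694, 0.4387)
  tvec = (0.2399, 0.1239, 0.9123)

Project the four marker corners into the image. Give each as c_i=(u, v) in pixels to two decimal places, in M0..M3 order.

c0=(386.21, 365.03) c1=(528.48, 431.05) c2=(573.36, 298.36) c3=(440.10, 244.73)

Intrinsics K: fx=628.7, fy=640.0, cx=315.8, cy=244.3
Marker side s = 0.208 m; corners in marker frame (Z=0):
  M0 = (-0.1040, +0.1040, 0)
  M1 = (+0.1040, +0.1040, 0)
  M2 = (+0.1040, -0.1040, 0)
  M3 = (-0.1040, -0.1040, 0)
rvec = (-0.4428, 0.1694, 0.4387), |rvec| = θ = 0.64593 rad = 37.009°
Rodrigues: sinθ=0.60194, 1−cosθ=0.20146; R = I + sinθ·[k]× + (1−cosθ)·[k]×²:
    [+0.89321 -0.44504 +0.06407]
    [+0.37260 +0.81240 +0.44853]
    [-0.25166 -0.37676 +0.89147]
t = (0.2399, 0.1239, 0.9123) m
M0: Pc = R·M0+t = (+0.10072, +0.16964, +0.89929); u = 628.7·(+0.10072)/0.89929 + 315.8 = 386.2149, v = 640.0·(+0.16964)/0.89929 + 244.3 = 365.0270
M1: Pc = R·M1+t = (+0.28651, +0.24714, +0.84694); u = 628.7·(+0.28651)/0.84694 + 315.8 = 528.4808, v = 640.0·(+0.24714)/0.84694 + 244.3 = 431.0534
M2: Pc = R·M2+t = (+0.37908, +0.07816, +0.92531); u = 628.7·(+0.37908)/0.92531 + 315.8 = 573.3642, v = 640.0·(+0.07816)/0.92531 + 244.3 = 298.3613
M3: Pc = R·M3+t = (+0.19329, +0.00066, +0.97766); u = 628.7·(+0.19329)/0.97766 + 315.8 = 440.0989, v = 640.0·(+0.00066)/0.97766 + 244.3 = 244.7320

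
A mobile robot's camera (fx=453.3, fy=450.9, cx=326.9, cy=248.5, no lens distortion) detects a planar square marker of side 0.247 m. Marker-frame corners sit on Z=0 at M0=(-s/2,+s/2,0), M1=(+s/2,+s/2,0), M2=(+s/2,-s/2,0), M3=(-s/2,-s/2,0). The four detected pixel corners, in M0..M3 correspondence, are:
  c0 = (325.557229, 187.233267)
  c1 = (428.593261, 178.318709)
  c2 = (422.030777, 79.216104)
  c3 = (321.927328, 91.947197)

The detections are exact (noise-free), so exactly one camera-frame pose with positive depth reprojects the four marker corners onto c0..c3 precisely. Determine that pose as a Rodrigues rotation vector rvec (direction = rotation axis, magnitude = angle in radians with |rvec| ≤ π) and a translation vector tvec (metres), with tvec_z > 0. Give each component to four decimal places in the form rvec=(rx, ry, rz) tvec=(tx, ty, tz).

rvec=(-0.1157, 0.1931, -0.0489) tvec=(0.1132, -0.2809, 1.1026)

Intrinsics K: fx=453.3, fy=450.9, cx=326.9, cy=248.5
Marker side s = 0.247 m; corners in marker frame (Z=0):
  M0 = (-0.1235, +0.1235, 0)
  M1 = (+0.1235, +0.1235, 0)
  M2 = (+0.1235, -0.1235, 0)
  M3 = (-0.1235, -0.1235, 0)
Detected image corners:
  c0 = (325.557229, 187.233267) px
  c1 = (428.593261, 178.318709) px
  c2 = (422.030777, 79.216104) px
  c3 = (321.927328, 91.947197) px
Planar DLT: solve 8×8 A·h = b for H (H[2,2]=1):
  H  [+347.07624 -20.05863 +373.42033]
  H  [-66.86995 +378.80304 +133.64307]
  H  [-0.17104 -0.10831 +1.00000]
B = K⁻¹H; ‖b₁‖=0.906925, ‖b₂‖=0.906925; λ = 2/(‖b₁‖+‖b₂‖) = 1.102627, sign → tz>0 ⇒ λ=+1.102627
r₁ = λ·B[:,0] = (+0.98025,-0.05959,-0.18859); r₂ = λ·B[:,1] = (+0.03733,+0.99214,-0.11943)
r₃ = r₁×r₂ = (+0.19422,+0.11003,+0.97477); SVD([r₁ r₂ r₃]) → R = UVᵀ:
  R  [+0.98025 +0.03733 +0.19422]
  R  [-0.05959 +0.99214 +0.11003]
  R  [-0.18859 -0.11943 +0.97477]
t = (+0.11316, -0.28087, +1.10263) m
tr R = 2.947154; θ = arccos((tr R − 1)/2) = 0.230391 rad = 13.200°
axis k = ((R−Rᵀ)₃₂, (R−Rᵀ)₁₃, (R−Rᵀ)₂₁) / (2 sinθ) = (-0.502401, +0.838188, -0.212215)
rvec = θ·k = (-0.115749, +0.193111, -0.048892)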